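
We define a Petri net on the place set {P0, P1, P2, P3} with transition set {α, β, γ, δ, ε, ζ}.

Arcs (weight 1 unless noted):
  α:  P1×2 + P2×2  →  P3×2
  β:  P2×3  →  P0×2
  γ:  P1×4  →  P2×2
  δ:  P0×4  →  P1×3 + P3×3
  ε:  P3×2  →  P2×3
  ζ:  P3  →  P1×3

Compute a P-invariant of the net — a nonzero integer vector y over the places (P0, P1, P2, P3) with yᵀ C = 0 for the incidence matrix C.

y = (P0:3, P1:1, P2:2, P3:3)

Incidence matrix C (rows=places, cols=transitions):
        α    β    γ    δ    ε    ζ
   P0   0    2    0   -4    0    0
   P1  -2    0   -4    3    0    3
   P2  -2   -3    2    0    3    0
   P3   2    0    0    3   -2   -1

Candidate y = [3, 1, 2, 3]; check y·C column-wise:
  col α: 3·0 + 1·-2 + 2·-2 + 3·2 = 0
  col β: 3·2 + 1·0 + 2·-3 + 3·0 = 0
  col γ: 3·0 + 1·-4 + 2·2 + 3·0 = 0
  col δ: 3·-4 + 1·3 + 2·0 + 3·3 = 0
  col ε: 3·0 + 1·0 + 2·3 + 3·-2 = 0
  col ζ: 3·0 + 1·3 + 2·0 + 3·-1 = 0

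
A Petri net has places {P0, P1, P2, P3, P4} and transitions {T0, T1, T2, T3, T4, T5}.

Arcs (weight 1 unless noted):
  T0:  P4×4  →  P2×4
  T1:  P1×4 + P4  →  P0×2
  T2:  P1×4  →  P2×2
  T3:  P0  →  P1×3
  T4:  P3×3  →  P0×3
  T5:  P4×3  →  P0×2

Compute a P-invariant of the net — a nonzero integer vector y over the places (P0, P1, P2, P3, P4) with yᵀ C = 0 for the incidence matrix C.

Incidence matrix C (rows=places, cols=transitions):
       T0   T1   T2   T3   T4   T5
   P0   0    2    0   -1    3    2
   P1   0   -4   -4    3    0    0
   P2   4    0    2    0    0    0
   P3   0    0    0    0   -3    0
   P4  -4   -1    0    0    0   -3

Candidate y = [3, 1, 2, 3, 2]; check y·C column-wise:
  col T0: 3·0 + 1·0 + 2·4 + 3·0 + 2·-4 = 0
  col T1: 3·2 + 1·-4 + 2·0 + 3·0 + 2·-1 = 0
  col T2: 3·0 + 1·-4 + 2·2 + 3·0 + 2·0 = 0
  col T3: 3·-1 + 1·3 + 2·0 + 3·0 + 2·0 = 0
  col T4: 3·3 + 1·0 + 2·0 + 3·-3 + 2·0 = 0
  col T5: 3·2 + 1·0 + 2·0 + 3·0 + 2·-3 = 0

y = (P0:3, P1:1, P2:2, P3:3, P4:2)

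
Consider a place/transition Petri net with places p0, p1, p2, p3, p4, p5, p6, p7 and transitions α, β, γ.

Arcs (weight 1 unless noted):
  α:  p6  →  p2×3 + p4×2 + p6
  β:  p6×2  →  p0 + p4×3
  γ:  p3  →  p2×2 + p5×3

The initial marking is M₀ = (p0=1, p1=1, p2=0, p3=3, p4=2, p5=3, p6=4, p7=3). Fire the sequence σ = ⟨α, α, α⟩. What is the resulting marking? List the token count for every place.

(p0=1, p1=1, p2=9, p3=3, p4=8, p5=3, p6=4, p7=3)

step 1: fire α:  (p0=1, p1=1, p2=0, p3=3, p4=2, p5=3, p6=4, p7=3) → (p0=1, p1=1, p2=3, p3=3, p4=4, p5=3, p6=4, p7=3)
step 2: fire α:  (p0=1, p1=1, p2=3, p3=3, p4=4, p5=3, p6=4, p7=3) → (p0=1, p1=1, p2=6, p3=3, p4=6, p5=3, p6=4, p7=3)
step 3: fire α:  (p0=1, p1=1, p2=6, p3=3, p4=6, p5=3, p6=4, p7=3) → (p0=1, p1=1, p2=9, p3=3, p4=8, p5=3, p6=4, p7=3)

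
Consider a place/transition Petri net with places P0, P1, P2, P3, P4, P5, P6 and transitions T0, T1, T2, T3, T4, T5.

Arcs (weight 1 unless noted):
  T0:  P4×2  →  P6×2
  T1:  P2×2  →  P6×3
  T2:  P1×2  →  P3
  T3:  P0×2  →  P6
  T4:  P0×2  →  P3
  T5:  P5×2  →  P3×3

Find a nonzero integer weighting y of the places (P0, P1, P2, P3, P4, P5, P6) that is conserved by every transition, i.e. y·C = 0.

Incidence matrix C (rows=places, cols=transitions):
       T0   T1   T2   T3   T4   T5
   P0   0    0    0   -2   -2    0
   P1   0    0   -2    0    0    0
   P2   0   -2    0    0    0    0
   P3   0    0    1    0    1    3
   P4  -2    0    0    0    0    0
   P5   0    0    0    0    0   -2
   P6   2    3    0    1    0    0

Candidate y = [1, 1, 3, 2, 2, 3, 2]; check y·C column-wise:
  col T0: 1·0 + 1·0 + 3·0 + 2·0 + 2·-2 + 3·0 + 2·2 = 0
  col T1: 1·0 + 1·0 + 3·-2 + 2·0 + 2·0 + 3·0 + 2·3 = 0
  col T2: 1·0 + 1·-2 + 3·0 + 2·1 + 2·0 + 3·0 + 2·0 = 0
  col T3: 1·-2 + 1·0 + 3·0 + 2·0 + 2·0 + 3·0 + 2·1 = 0
  col T4: 1·-2 + 1·0 + 3·0 + 2·1 + 2·0 + 3·0 + 2·0 = 0
  col T5: 1·0 + 1·0 + 3·0 + 2·3 + 2·0 + 3·-2 + 2·0 = 0

y = (P0:1, P1:1, P2:3, P3:2, P4:2, P5:3, P6:2)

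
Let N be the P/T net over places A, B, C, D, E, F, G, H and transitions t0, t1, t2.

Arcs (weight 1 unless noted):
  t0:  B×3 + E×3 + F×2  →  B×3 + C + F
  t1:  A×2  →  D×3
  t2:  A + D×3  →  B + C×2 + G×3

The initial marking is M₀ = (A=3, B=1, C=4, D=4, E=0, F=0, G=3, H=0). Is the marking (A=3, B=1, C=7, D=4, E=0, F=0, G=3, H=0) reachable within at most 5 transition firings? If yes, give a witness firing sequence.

depth 0: 1 marking
depth 1: 3 markings reached so far
depth 2: 4 markings reached so far
depth 3: 4 markings reached so far
(frontier empty at depth 3; search complete)
target is not among the 4 markings reachable within 5 steps

NO — not reachable within 5 firings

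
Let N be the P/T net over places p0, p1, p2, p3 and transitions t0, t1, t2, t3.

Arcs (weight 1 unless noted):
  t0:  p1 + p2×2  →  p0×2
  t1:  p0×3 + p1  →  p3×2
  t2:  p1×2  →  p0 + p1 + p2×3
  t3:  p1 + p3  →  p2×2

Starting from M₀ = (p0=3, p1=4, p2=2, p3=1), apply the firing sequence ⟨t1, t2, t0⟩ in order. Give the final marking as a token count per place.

(p0=3, p1=1, p2=3, p3=3)

step 1: fire t1:  (p0=3, p1=4, p2=2, p3=1) → (p0=0, p1=3, p2=2, p3=3)
step 2: fire t2:  (p0=0, p1=3, p2=2, p3=3) → (p0=1, p1=2, p2=5, p3=3)
step 3: fire t0:  (p0=1, p1=2, p2=5, p3=3) → (p0=3, p1=1, p2=3, p3=3)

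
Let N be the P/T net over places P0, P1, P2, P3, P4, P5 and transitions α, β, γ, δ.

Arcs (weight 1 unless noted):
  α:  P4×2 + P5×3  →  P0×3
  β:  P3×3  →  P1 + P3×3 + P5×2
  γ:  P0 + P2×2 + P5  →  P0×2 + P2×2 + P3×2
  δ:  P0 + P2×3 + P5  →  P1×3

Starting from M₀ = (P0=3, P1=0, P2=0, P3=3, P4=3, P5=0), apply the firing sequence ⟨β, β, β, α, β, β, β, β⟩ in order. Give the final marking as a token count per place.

(P0=6, P1=7, P2=0, P3=3, P4=1, P5=11)

step 1: fire β:  (P0=3, P1=0, P2=0, P3=3, P4=3, P5=0) → (P0=3, P1=1, P2=0, P3=3, P4=3, P5=2)
step 2: fire β:  (P0=3, P1=1, P2=0, P3=3, P4=3, P5=2) → (P0=3, P1=2, P2=0, P3=3, P4=3, P5=4)
step 3: fire β:  (P0=3, P1=2, P2=0, P3=3, P4=3, P5=4) → (P0=3, P1=3, P2=0, P3=3, P4=3, P5=6)
step 4: fire α:  (P0=3, P1=3, P2=0, P3=3, P4=3, P5=6) → (P0=6, P1=3, P2=0, P3=3, P4=1, P5=3)
step 5: fire β:  (P0=6, P1=3, P2=0, P3=3, P4=1, P5=3) → (P0=6, P1=4, P2=0, P3=3, P4=1, P5=5)
step 6: fire β:  (P0=6, P1=4, P2=0, P3=3, P4=1, P5=5) → (P0=6, P1=5, P2=0, P3=3, P4=1, P5=7)
step 7: fire β:  (P0=6, P1=5, P2=0, P3=3, P4=1, P5=7) → (P0=6, P1=6, P2=0, P3=3, P4=1, P5=9)
step 8: fire β:  (P0=6, P1=6, P2=0, P3=3, P4=1, P5=9) → (P0=6, P1=7, P2=0, P3=3, P4=1, P5=11)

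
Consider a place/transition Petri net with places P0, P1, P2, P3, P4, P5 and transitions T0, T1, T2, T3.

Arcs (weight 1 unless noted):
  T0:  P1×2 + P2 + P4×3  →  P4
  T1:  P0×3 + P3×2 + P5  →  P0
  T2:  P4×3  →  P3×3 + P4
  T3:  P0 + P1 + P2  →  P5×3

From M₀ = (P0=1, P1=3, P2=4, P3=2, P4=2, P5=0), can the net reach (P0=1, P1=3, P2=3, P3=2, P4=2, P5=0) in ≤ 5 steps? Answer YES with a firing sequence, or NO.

depth 0: 1 marking
depth 1: 2 markings reached so far
depth 2: 2 markings reached so far
(frontier empty at depth 2; search complete)
target is not among the 2 markings reachable within 5 steps

NO — not reachable within 5 firings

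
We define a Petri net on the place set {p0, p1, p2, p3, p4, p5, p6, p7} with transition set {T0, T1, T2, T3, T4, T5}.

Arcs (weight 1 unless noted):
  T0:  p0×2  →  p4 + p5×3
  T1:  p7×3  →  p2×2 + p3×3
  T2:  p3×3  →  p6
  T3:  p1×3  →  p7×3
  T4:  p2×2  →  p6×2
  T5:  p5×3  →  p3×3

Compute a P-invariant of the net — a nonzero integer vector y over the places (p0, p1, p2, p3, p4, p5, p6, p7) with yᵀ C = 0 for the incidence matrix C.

Incidence matrix C (rows=places, cols=transitions):
       T0   T1   T2   T3   T4   T5
   p0  -2    0    0    0    0    0
   p1   0    0    0   -3    0    0
   p2   0    2    0    0   -2    0
   p3   0    3   -3    0    0    3
   p4   1    0    0    0    0    0
   p5   3    0    0    0    0   -3
   p6   0    0    1    0    2    0
   p7   0   -3    0    3    0    0

Candidate y = [1, 0, 0, 0, 2, 0, 0, 0]; check y·C column-wise:
  col T0: 1·-2 + 2·1 + 0·3 = 0
  col T1: 1·0 + 0·2 + 0·3 + 2·0 + 0·-3 = 0
  col T2: 1·0 + 0·-3 + 2·0 + 0·1 = 0
  col T3: 1·0 + 0·-3 + 2·0 + 0·3 = 0
  col T4: 1·0 + 0·-2 + 2·0 + 0·2 = 0
  col T5: 1·0 + 0·3 + 2·0 + 0·-3 = 0

y = (p0:1, p1:0, p2:0, p3:0, p4:2, p5:0, p6:0, p7:0)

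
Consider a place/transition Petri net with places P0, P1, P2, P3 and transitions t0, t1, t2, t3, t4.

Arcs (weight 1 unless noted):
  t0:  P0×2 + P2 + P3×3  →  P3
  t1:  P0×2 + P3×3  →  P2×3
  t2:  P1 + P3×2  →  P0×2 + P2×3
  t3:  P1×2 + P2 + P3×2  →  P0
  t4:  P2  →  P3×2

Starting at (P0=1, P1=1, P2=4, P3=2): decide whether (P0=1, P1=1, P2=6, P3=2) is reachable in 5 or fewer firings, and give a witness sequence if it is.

NO — not reachable within 5 firings

depth 0: 1 marking
depth 1: 3 markings reached so far
depth 2: 5 markings reached so far
depth 3: 7 markings reached so far
depth 4: 11 markings reached so far
depth 5: 14 markings reached so far
target is not among the 14 markings reachable within 5 steps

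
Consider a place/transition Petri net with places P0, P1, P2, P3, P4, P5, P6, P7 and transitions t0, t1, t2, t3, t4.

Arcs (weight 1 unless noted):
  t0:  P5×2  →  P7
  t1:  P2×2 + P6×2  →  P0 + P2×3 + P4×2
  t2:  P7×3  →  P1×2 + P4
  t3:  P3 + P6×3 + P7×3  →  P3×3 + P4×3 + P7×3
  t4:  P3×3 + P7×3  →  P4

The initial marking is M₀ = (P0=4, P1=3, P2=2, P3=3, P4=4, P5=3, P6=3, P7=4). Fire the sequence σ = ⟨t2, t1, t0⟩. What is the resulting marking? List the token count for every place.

step 1: fire t2:  (P0=4, P1=3, P2=2, P3=3, P4=4, P5=3, P6=3, P7=4) → (P0=4, P1=5, P2=2, P3=3, P4=5, P5=3, P6=3, P7=1)
step 2: fire t1:  (P0=4, P1=5, P2=2, P3=3, P4=5, P5=3, P6=3, P7=1) → (P0=5, P1=5, P2=3, P3=3, P4=7, P5=3, P6=1, P7=1)
step 3: fire t0:  (P0=5, P1=5, P2=3, P3=3, P4=7, P5=3, P6=1, P7=1) → (P0=5, P1=5, P2=3, P3=3, P4=7, P5=1, P6=1, P7=2)

(P0=5, P1=5, P2=3, P3=3, P4=7, P5=1, P6=1, P7=2)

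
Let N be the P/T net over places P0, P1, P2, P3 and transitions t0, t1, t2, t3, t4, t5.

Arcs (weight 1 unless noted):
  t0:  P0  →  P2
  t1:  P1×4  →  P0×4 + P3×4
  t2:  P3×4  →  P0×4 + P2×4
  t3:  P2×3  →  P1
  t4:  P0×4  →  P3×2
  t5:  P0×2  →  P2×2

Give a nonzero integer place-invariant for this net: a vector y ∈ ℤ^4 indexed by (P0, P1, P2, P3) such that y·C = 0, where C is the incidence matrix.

y = (P0:1, P1:3, P2:1, P3:2)

Incidence matrix C (rows=places, cols=transitions):
       t0   t1   t2   t3   t4   t5
   P0  -1    4    4    0   -4   -2
   P1   0   -4    0    1    0    0
   P2   1    0    4   -3    0    2
   P3   0    4   -4    0    2    0

Candidate y = [1, 3, 1, 2]; check y·C column-wise:
  col t0: 1·-1 + 3·0 + 1·1 + 2·0 = 0
  col t1: 1·4 + 3·-4 + 1·0 + 2·4 = 0
  col t2: 1·4 + 3·0 + 1·4 + 2·-4 = 0
  col t3: 1·0 + 3·1 + 1·-3 + 2·0 = 0
  col t4: 1·-4 + 3·0 + 1·0 + 2·2 = 0
  col t5: 1·-2 + 3·0 + 1·2 + 2·0 = 0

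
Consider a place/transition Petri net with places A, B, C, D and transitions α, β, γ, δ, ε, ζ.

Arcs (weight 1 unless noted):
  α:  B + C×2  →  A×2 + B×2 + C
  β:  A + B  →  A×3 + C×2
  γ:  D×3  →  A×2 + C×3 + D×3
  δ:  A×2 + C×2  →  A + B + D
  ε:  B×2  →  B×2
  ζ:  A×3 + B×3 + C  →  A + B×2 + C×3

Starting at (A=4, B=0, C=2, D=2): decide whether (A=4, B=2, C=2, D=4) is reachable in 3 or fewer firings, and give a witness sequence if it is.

depth 0: 1 marking
depth 1: 2 markings reached so far
depth 2: 4 markings reached so far
depth 3: 9 markings reached so far
target is not among the 9 markings reachable within 3 steps

NO — not reachable within 3 firings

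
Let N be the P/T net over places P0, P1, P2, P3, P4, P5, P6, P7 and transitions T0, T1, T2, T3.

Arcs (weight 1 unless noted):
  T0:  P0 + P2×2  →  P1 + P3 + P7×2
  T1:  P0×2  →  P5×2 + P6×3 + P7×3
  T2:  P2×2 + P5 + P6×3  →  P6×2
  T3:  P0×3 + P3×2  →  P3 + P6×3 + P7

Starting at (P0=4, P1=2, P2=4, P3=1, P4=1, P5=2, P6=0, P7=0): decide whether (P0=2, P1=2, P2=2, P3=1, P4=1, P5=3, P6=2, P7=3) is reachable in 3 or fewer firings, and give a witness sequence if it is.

step 1: fire T1:  (P0=4, P1=2, P2=4, P3=1, P4=1, P5=2, P6=0, P7=0) → (P0=2, P1=2, P2=4, P3=1, P4=1, P5=4, P6=3, P7=3)
step 2: fire T2:  (P0=2, P1=2, P2=4, P3=1, P4=1, P5=4, P6=3, P7=3) → (P0=2, P1=2, P2=2, P3=1, P4=1, P5=3, P6=2, P7=3)

YES — reachable via ⟨T1, T2⟩ (2 firings)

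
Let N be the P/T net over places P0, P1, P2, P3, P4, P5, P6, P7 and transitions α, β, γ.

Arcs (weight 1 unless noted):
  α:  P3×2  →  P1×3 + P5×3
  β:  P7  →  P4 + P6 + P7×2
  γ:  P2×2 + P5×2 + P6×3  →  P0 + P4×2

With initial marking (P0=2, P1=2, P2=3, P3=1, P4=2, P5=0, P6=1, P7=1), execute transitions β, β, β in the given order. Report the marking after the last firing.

(P0=2, P1=2, P2=3, P3=1, P4=5, P5=0, P6=4, P7=4)

step 1: fire β:  (P0=2, P1=2, P2=3, P3=1, P4=2, P5=0, P6=1, P7=1) → (P0=2, P1=2, P2=3, P3=1, P4=3, P5=0, P6=2, P7=2)
step 2: fire β:  (P0=2, P1=2, P2=3, P3=1, P4=3, P5=0, P6=2, P7=2) → (P0=2, P1=2, P2=3, P3=1, P4=4, P5=0, P6=3, P7=3)
step 3: fire β:  (P0=2, P1=2, P2=3, P3=1, P4=4, P5=0, P6=3, P7=3) → (P0=2, P1=2, P2=3, P3=1, P4=5, P5=0, P6=4, P7=4)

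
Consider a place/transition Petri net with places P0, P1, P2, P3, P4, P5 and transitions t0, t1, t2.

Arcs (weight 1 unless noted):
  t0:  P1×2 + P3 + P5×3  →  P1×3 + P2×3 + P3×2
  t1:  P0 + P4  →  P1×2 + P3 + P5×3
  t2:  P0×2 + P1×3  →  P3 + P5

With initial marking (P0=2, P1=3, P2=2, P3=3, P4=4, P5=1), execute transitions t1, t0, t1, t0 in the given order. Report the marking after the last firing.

(P0=0, P1=9, P2=8, P3=7, P4=2, P5=1)

step 1: fire t1:  (P0=2, P1=3, P2=2, P3=3, P4=4, P5=1) → (P0=1, P1=5, P2=2, P3=4, P4=3, P5=4)
step 2: fire t0:  (P0=1, P1=5, P2=2, P3=4, P4=3, P5=4) → (P0=1, P1=6, P2=5, P3=5, P4=3, P5=1)
step 3: fire t1:  (P0=1, P1=6, P2=5, P3=5, P4=3, P5=1) → (P0=0, P1=8, P2=5, P3=6, P4=2, P5=4)
step 4: fire t0:  (P0=0, P1=8, P2=5, P3=6, P4=2, P5=4) → (P0=0, P1=9, P2=8, P3=7, P4=2, P5=1)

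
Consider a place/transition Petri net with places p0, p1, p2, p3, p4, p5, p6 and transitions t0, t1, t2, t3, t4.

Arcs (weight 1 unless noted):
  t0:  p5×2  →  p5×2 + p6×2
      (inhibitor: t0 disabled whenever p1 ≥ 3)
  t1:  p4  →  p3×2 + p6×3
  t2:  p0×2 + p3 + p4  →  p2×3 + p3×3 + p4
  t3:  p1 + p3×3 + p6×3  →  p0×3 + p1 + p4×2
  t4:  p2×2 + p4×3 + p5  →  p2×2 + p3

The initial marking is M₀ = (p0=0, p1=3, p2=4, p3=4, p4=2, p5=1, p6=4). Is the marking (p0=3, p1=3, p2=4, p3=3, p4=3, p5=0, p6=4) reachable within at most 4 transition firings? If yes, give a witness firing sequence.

NO — not reachable within 4 firings

depth 0: 1 marking
depth 1: 3 markings reached so far
depth 2: 7 markings reached so far
depth 3: 12 markings reached so far
depth 4: 18 markings reached so far
target is not among the 18 markings reachable within 4 steps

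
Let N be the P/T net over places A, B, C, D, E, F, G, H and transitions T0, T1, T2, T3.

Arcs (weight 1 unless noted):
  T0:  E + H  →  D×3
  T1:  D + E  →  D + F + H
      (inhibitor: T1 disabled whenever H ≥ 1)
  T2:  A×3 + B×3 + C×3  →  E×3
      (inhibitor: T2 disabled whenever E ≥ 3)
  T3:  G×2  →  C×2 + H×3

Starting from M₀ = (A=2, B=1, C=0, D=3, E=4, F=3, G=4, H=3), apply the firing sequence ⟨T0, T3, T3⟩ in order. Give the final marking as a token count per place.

(A=2, B=1, C=4, D=6, E=3, F=3, G=0, H=8)

step 1: fire T0:  (A=2, B=1, C=0, D=3, E=4, F=3, G=4, H=3) → (A=2, B=1, C=0, D=6, E=3, F=3, G=4, H=2)
step 2: fire T3:  (A=2, B=1, C=0, D=6, E=3, F=3, G=4, H=2) → (A=2, B=1, C=2, D=6, E=3, F=3, G=2, H=5)
step 3: fire T3:  (A=2, B=1, C=2, D=6, E=3, F=3, G=2, H=5) → (A=2, B=1, C=4, D=6, E=3, F=3, G=0, H=8)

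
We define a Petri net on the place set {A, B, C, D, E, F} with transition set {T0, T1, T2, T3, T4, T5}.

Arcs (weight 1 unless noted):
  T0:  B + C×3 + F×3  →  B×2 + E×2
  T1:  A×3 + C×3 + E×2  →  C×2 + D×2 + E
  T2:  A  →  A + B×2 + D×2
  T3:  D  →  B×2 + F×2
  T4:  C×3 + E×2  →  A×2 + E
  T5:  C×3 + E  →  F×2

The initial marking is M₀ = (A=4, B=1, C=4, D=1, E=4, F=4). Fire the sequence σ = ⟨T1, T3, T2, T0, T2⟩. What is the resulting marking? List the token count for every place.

step 1: fire T1:  (A=4, B=1, C=4, D=1, E=4, F=4) → (A=1, B=1, C=3, D=3, E=3, F=4)
step 2: fire T3:  (A=1, B=1, C=3, D=3, E=3, F=4) → (A=1, B=3, C=3, D=2, E=3, F=6)
step 3: fire T2:  (A=1, B=3, C=3, D=2, E=3, F=6) → (A=1, B=5, C=3, D=4, E=3, F=6)
step 4: fire T0:  (A=1, B=5, C=3, D=4, E=3, F=6) → (A=1, B=6, C=0, D=4, E=5, F=3)
step 5: fire T2:  (A=1, B=6, C=0, D=4, E=5, F=3) → (A=1, B=8, C=0, D=6, E=5, F=3)

(A=1, B=8, C=0, D=6, E=5, F=3)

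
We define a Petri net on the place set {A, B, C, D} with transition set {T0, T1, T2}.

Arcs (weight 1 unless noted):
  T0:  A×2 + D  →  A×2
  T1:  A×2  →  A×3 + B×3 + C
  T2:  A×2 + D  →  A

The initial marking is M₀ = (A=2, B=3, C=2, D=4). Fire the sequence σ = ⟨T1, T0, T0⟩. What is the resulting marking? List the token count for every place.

step 1: fire T1:  (A=2, B=3, C=2, D=4) → (A=3, B=6, C=3, D=4)
step 2: fire T0:  (A=3, B=6, C=3, D=4) → (A=3, B=6, C=3, D=3)
step 3: fire T0:  (A=3, B=6, C=3, D=3) → (A=3, B=6, C=3, D=2)

(A=3, B=6, C=3, D=2)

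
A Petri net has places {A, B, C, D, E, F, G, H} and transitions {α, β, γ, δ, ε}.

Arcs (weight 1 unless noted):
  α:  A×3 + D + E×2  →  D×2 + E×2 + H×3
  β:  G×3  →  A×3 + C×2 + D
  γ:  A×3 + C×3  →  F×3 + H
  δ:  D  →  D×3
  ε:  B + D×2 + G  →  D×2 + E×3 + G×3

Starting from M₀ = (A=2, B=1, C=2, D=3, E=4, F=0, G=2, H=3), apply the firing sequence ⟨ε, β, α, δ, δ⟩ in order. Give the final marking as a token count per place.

step 1: fire ε:  (A=2, B=1, C=2, D=3, E=4, F=0, G=2, H=3) → (A=2, B=0, C=2, D=3, E=7, F=0, G=4, H=3)
step 2: fire β:  (A=2, B=0, C=2, D=3, E=7, F=0, G=4, H=3) → (A=5, B=0, C=4, D=4, E=7, F=0, G=1, H=3)
step 3: fire α:  (A=5, B=0, C=4, D=4, E=7, F=0, G=1, H=3) → (A=2, B=0, C=4, D=5, E=7, F=0, G=1, H=6)
step 4: fire δ:  (A=2, B=0, C=4, D=5, E=7, F=0, G=1, H=6) → (A=2, B=0, C=4, D=7, E=7, F=0, G=1, H=6)
step 5: fire δ:  (A=2, B=0, C=4, D=7, E=7, F=0, G=1, H=6) → (A=2, B=0, C=4, D=9, E=7, F=0, G=1, H=6)

(A=2, B=0, C=4, D=9, E=7, F=0, G=1, H=6)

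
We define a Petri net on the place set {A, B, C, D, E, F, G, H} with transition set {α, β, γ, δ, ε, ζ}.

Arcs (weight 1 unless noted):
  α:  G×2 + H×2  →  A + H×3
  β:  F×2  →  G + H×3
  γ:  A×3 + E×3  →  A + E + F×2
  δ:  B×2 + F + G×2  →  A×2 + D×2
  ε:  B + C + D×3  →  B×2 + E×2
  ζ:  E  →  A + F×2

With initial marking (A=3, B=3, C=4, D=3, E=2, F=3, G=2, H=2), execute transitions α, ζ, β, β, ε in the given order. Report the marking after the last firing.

(A=5, B=4, C=3, D=0, E=3, F=1, G=2, H=9)

step 1: fire α:  (A=3, B=3, C=4, D=3, E=2, F=3, G=2, H=2) → (A=4, B=3, C=4, D=3, E=2, F=3, G=0, H=3)
step 2: fire ζ:  (A=4, B=3, C=4, D=3, E=2, F=3, G=0, H=3) → (A=5, B=3, C=4, D=3, E=1, F=5, G=0, H=3)
step 3: fire β:  (A=5, B=3, C=4, D=3, E=1, F=5, G=0, H=3) → (A=5, B=3, C=4, D=3, E=1, F=3, G=1, H=6)
step 4: fire β:  (A=5, B=3, C=4, D=3, E=1, F=3, G=1, H=6) → (A=5, B=3, C=4, D=3, E=1, F=1, G=2, H=9)
step 5: fire ε:  (A=5, B=3, C=4, D=3, E=1, F=1, G=2, H=9) → (A=5, B=4, C=3, D=0, E=3, F=1, G=2, H=9)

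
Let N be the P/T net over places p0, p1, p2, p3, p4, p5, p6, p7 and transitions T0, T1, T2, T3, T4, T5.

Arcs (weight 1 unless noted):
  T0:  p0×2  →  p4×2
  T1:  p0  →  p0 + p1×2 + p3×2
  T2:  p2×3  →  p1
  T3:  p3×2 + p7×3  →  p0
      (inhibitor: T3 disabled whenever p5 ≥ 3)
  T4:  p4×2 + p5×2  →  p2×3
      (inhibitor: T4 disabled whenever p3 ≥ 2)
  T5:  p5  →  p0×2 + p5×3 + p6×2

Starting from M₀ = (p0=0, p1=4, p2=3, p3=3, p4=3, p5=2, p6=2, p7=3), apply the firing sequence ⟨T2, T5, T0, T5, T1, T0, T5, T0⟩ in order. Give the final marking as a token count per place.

step 1: fire T2:  (p0=0, p1=4, p2=3, p3=3, p4=3, p5=2, p6=2, p7=3) → (p0=0, p1=5, p2=0, p3=3, p4=3, p5=2, p6=2, p7=3)
step 2: fire T5:  (p0=0, p1=5, p2=0, p3=3, p4=3, p5=2, p6=2, p7=3) → (p0=2, p1=5, p2=0, p3=3, p4=3, p5=4, p6=4, p7=3)
step 3: fire T0:  (p0=2, p1=5, p2=0, p3=3, p4=3, p5=4, p6=4, p7=3) → (p0=0, p1=5, p2=0, p3=3, p4=5, p5=4, p6=4, p7=3)
step 4: fire T5:  (p0=0, p1=5, p2=0, p3=3, p4=5, p5=4, p6=4, p7=3) → (p0=2, p1=5, p2=0, p3=3, p4=5, p5=6, p6=6, p7=3)
step 5: fire T1:  (p0=2, p1=5, p2=0, p3=3, p4=5, p5=6, p6=6, p7=3) → (p0=2, p1=7, p2=0, p3=5, p4=5, p5=6, p6=6, p7=3)
step 6: fire T0:  (p0=2, p1=7, p2=0, p3=5, p4=5, p5=6, p6=6, p7=3) → (p0=0, p1=7, p2=0, p3=5, p4=7, p5=6, p6=6, p7=3)
step 7: fire T5:  (p0=0, p1=7, p2=0, p3=5, p4=7, p5=6, p6=6, p7=3) → (p0=2, p1=7, p2=0, p3=5, p4=7, p5=8, p6=8, p7=3)
step 8: fire T0:  (p0=2, p1=7, p2=0, p3=5, p4=7, p5=8, p6=8, p7=3) → (p0=0, p1=7, p2=0, p3=5, p4=9, p5=8, p6=8, p7=3)

(p0=0, p1=7, p2=0, p3=5, p4=9, p5=8, p6=8, p7=3)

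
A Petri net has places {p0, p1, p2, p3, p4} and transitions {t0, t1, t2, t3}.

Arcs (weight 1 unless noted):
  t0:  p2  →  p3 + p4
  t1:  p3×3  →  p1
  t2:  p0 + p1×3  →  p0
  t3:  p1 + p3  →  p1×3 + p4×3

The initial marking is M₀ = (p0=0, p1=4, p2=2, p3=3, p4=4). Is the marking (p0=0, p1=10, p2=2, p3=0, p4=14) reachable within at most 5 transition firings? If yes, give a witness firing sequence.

NO — not reachable within 5 firings

depth 0: 1 marking
depth 1: 4 markings reached so far
depth 2: 8 markings reached so far
depth 3: 13 markings reached so far
depth 4: 16 markings reached so far
depth 5: 19 markings reached so far
target is not among the 19 markings reachable within 5 steps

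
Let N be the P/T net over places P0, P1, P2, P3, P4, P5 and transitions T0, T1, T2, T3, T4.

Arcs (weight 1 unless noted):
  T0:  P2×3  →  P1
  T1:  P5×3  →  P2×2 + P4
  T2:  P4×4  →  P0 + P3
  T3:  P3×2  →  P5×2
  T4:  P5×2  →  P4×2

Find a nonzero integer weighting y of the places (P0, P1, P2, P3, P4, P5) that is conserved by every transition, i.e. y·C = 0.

y = (P0:3, P1:3, P2:1, P3:1, P4:1, P5:1)

Incidence matrix C (rows=places, cols=transitions):
       T0   T1   T2   T3   T4
   P0   0    0    1    0    0
   P1   1    0    0    0    0
   P2  -3    2    0    0    0
   P3   0    0    1   -2    0
   P4   0    1   -4    0    2
   P5   0   -3    0    2   -2

Candidate y = [3, 3, 1, 1, 1, 1]; check y·C column-wise:
  col T0: 3·0 + 3·1 + 1·-3 + 1·0 + 1·0 + 1·0 = 0
  col T1: 3·0 + 3·0 + 1·2 + 1·0 + 1·1 + 1·-3 = 0
  col T2: 3·1 + 3·0 + 1·0 + 1·1 + 1·-4 + 1·0 = 0
  col T3: 3·0 + 3·0 + 1·0 + 1·-2 + 1·0 + 1·2 = 0
  col T4: 3·0 + 3·0 + 1·0 + 1·0 + 1·2 + 1·-2 = 0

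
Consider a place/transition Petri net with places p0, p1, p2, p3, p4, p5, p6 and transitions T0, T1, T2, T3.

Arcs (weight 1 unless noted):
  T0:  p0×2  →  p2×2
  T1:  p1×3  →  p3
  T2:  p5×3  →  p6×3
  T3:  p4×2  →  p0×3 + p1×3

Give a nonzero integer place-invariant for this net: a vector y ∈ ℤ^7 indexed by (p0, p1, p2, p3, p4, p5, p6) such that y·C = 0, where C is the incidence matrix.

y = (p0:1, p1:-1, p2:1, p3:-3, p4:0, p5:0, p6:0)

Incidence matrix C (rows=places, cols=transitions):
       T0   T1   T2   T3
   p0  -2    0    0    3
   p1   0   -3    0    3
   p2   2    0    0    0
   p3   0    1    0    0
   p4   0    0    0   -2
   p5   0    0   -3    0
   p6   0    0    3    0

Candidate y = [1, -1, 1, -3, 0, 0, 0]; check y·C column-wise:
  col T0: 1·-2 + -1·0 + 1·2 + -3·0 = 0
  col T1: 1·0 + -1·-3 + 1·0 + -3·1 = 0
  col T2: 1·0 + -1·0 + 1·0 + -3·0 + 0·-3 + 0·3 = 0
  col T3: 1·3 + -1·3 + 1·0 + -3·0 + 0·-2 = 0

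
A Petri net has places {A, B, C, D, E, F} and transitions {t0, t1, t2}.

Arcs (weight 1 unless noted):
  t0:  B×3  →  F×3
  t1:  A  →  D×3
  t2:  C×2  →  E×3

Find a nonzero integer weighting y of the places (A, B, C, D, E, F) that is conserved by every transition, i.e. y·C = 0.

Incidence matrix C (rows=places, cols=transitions):
       t0   t1   t2
    A   0   -1    0
    B  -3    0    0
    C   0    0   -2
    D   0    3    0
    E   0    0    3
    F   3    0    0

Candidate y = [3, 0, 0, 1, 0, 0]; check y·C column-wise:
  col t0: 3·0 + 0·-3 + 1·0 + 0·3 = 0
  col t1: 3·-1 + 1·3 = 0
  col t2: 3·0 + 0·-2 + 1·0 + 0·3 = 0

y = (A:3, B:0, C:0, D:1, E:0, F:0)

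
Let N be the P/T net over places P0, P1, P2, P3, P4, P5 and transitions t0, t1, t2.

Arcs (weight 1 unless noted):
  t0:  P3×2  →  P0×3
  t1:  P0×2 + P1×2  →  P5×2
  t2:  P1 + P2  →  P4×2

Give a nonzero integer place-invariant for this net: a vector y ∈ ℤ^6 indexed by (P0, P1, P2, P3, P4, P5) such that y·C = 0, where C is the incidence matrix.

Incidence matrix C (rows=places, cols=transitions):
       t0   t1   t2
   P0   3   -2    0
   P1   0   -2   -1
   P2   0    0   -1
   P3  -2    0    0
   P4   0    0    2
   P5   0    2    0

Candidate y = [2, -2, 2, 3, 0, 0]; check y·C column-wise:
  col t0: 2·3 + -2·0 + 2·0 + 3·-2 = 0
  col t1: 2·-2 + -2·-2 + 2·0 + 3·0 + 0·2 = 0
  col t2: 2·0 + -2·-1 + 2·-1 + 3·0 + 0·2 = 0

y = (P0:2, P1:-2, P2:2, P3:3, P4:0, P5:0)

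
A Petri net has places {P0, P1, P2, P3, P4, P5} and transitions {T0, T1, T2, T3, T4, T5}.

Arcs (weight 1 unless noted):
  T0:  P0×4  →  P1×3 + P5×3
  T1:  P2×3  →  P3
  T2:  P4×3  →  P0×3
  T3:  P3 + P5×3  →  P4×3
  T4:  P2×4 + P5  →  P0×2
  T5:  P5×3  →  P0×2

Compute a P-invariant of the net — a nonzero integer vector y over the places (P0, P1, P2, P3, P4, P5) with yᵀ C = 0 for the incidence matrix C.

y = (P0:3, P1:2, P2:1, P3:3, P4:3, P5:2)

Incidence matrix C (rows=places, cols=transitions):
       T0   T1   T2   T3   T4   T5
   P0  -4    0    3    0    2    2
   P1   3    0    0    0    0    0
   P2   0   -3    0    0   -4    0
   P3   0    1    0   -1    0    0
   P4   0    0   -3    3    0    0
   P5   3    0    0   -3   -1   -3

Candidate y = [3, 2, 1, 3, 3, 2]; check y·C column-wise:
  col T0: 3·-4 + 2·3 + 1·0 + 3·0 + 3·0 + 2·3 = 0
  col T1: 3·0 + 2·0 + 1·-3 + 3·1 + 3·0 + 2·0 = 0
  col T2: 3·3 + 2·0 + 1·0 + 3·0 + 3·-3 + 2·0 = 0
  col T3: 3·0 + 2·0 + 1·0 + 3·-1 + 3·3 + 2·-3 = 0
  col T4: 3·2 + 2·0 + 1·-4 + 3·0 + 3·0 + 2·-1 = 0
  col T5: 3·2 + 2·0 + 1·0 + 3·0 + 3·0 + 2·-3 = 0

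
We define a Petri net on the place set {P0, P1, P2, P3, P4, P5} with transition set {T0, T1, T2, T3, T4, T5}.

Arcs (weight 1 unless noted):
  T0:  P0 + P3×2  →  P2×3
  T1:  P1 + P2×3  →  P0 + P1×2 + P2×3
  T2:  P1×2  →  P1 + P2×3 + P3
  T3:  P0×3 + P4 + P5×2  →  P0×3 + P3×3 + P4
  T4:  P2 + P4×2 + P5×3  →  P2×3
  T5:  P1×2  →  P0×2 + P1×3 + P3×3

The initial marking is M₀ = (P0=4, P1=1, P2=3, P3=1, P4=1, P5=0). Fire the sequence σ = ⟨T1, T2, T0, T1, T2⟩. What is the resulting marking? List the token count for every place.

step 1: fire T1:  (P0=4, P1=1, P2=3, P3=1, P4=1, P5=0) → (P0=5, P1=2, P2=3, P3=1, P4=1, P5=0)
step 2: fire T2:  (P0=5, P1=2, P2=3, P3=1, P4=1, P5=0) → (P0=5, P1=1, P2=6, P3=2, P4=1, P5=0)
step 3: fire T0:  (P0=5, P1=1, P2=6, P3=2, P4=1, P5=0) → (P0=4, P1=1, P2=9, P3=0, P4=1, P5=0)
step 4: fire T1:  (P0=4, P1=1, P2=9, P3=0, P4=1, P5=0) → (P0=5, P1=2, P2=9, P3=0, P4=1, P5=0)
step 5: fire T2:  (P0=5, P1=2, P2=9, P3=0, P4=1, P5=0) → (P0=5, P1=1, P2=12, P3=1, P4=1, P5=0)

(P0=5, P1=1, P2=12, P3=1, P4=1, P5=0)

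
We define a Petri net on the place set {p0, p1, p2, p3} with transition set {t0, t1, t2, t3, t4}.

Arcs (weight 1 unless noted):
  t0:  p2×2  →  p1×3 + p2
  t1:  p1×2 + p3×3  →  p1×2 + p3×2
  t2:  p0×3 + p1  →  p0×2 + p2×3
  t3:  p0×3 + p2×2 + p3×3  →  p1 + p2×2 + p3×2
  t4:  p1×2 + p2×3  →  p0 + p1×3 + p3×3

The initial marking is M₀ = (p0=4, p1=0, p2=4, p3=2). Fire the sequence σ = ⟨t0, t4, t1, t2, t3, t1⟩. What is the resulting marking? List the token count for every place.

step 1: fire t0:  (p0=4, p1=0, p2=4, p3=2) → (p0=4, p1=3, p2=3, p3=2)
step 2: fire t4:  (p0=4, p1=3, p2=3, p3=2) → (p0=5, p1=4, p2=0, p3=5)
step 3: fire t1:  (p0=5, p1=4, p2=0, p3=5) → (p0=5, p1=4, p2=0, p3=4)
step 4: fire t2:  (p0=5, p1=4, p2=0, p3=4) → (p0=4, p1=3, p2=3, p3=4)
step 5: fire t3:  (p0=4, p1=3, p2=3, p3=4) → (p0=1, p1=4, p2=3, p3=3)
step 6: fire t1:  (p0=1, p1=4, p2=3, p3=3) → (p0=1, p1=4, p2=3, p3=2)

(p0=1, p1=4, p2=3, p3=2)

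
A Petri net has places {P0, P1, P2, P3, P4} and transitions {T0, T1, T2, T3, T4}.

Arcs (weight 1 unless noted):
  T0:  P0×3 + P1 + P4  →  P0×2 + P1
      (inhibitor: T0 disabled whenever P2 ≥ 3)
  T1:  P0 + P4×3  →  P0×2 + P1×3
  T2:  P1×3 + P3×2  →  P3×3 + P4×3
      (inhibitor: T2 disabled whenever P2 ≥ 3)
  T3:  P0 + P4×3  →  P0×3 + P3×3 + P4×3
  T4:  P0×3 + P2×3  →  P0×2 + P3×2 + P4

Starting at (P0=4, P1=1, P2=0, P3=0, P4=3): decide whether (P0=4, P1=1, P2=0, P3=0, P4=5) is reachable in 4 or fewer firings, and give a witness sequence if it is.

depth 0: 1 marking
depth 1: 4 markings reached so far
depth 2: 8 markings reached so far
depth 3: 13 markings reached so far
depth 4: 21 markings reached so far
target is not among the 21 markings reachable within 4 steps

NO — not reachable within 4 firings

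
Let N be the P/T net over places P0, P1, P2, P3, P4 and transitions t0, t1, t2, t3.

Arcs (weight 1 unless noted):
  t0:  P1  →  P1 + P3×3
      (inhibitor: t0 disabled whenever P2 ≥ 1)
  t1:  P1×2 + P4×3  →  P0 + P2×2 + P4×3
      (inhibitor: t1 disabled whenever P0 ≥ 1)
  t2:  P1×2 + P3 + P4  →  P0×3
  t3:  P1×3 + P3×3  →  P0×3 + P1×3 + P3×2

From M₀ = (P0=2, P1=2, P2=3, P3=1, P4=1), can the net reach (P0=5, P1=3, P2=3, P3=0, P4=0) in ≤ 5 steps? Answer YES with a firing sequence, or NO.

NO — not reachable within 5 firings

depth 0: 1 marking
depth 1: 2 markings reached so far
depth 2: 2 markings reached so far
(frontier empty at depth 2; search complete)
target is not among the 2 markings reachable within 5 steps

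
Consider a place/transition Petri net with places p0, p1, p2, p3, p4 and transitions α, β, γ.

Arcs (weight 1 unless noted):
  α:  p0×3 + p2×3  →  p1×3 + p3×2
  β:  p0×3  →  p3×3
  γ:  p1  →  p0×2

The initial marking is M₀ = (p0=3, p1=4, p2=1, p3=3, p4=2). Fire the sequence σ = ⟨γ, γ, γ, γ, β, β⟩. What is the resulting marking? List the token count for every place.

step 1: fire γ:  (p0=3, p1=4, p2=1, p3=3, p4=2) → (p0=5, p1=3, p2=1, p3=3, p4=2)
step 2: fire γ:  (p0=5, p1=3, p2=1, p3=3, p4=2) → (p0=7, p1=2, p2=1, p3=3, p4=2)
step 3: fire γ:  (p0=7, p1=2, p2=1, p3=3, p4=2) → (p0=9, p1=1, p2=1, p3=3, p4=2)
step 4: fire γ:  (p0=9, p1=1, p2=1, p3=3, p4=2) → (p0=11, p1=0, p2=1, p3=3, p4=2)
step 5: fire β:  (p0=11, p1=0, p2=1, p3=3, p4=2) → (p0=8, p1=0, p2=1, p3=6, p4=2)
step 6: fire β:  (p0=8, p1=0, p2=1, p3=6, p4=2) → (p0=5, p1=0, p2=1, p3=9, p4=2)

(p0=5, p1=0, p2=1, p3=9, p4=2)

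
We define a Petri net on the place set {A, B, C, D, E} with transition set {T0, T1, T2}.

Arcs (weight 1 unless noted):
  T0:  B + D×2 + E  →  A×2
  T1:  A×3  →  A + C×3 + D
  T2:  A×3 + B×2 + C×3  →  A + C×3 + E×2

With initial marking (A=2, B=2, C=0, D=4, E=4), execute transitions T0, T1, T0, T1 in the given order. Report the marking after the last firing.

(A=2, B=0, C=6, D=2, E=2)

step 1: fire T0:  (A=2, B=2, C=0, D=4, E=4) → (A=4, B=1, C=0, D=2, E=3)
step 2: fire T1:  (A=4, B=1, C=0, D=2, E=3) → (A=2, B=1, C=3, D=3, E=3)
step 3: fire T0:  (A=2, B=1, C=3, D=3, E=3) → (A=4, B=0, C=3, D=1, E=2)
step 4: fire T1:  (A=4, B=0, C=3, D=1, E=2) → (A=2, B=0, C=6, D=2, E=2)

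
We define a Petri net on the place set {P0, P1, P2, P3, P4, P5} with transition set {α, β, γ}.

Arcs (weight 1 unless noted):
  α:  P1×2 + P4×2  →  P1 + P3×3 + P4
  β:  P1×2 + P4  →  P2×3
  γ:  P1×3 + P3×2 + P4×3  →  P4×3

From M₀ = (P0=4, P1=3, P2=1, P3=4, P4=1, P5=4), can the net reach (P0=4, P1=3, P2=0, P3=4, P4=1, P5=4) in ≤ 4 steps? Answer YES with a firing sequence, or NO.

depth 0: 1 marking
depth 1: 2 markings reached so far
depth 2: 2 markings reached so far
(frontier empty at depth 2; search complete)
target is not among the 2 markings reachable within 4 steps

NO — not reachable within 4 firings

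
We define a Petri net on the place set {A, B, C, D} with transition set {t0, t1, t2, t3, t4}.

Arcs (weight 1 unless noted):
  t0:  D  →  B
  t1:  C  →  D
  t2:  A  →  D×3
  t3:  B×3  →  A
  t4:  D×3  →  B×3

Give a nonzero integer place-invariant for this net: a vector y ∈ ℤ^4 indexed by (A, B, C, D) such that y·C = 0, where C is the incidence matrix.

Incidence matrix C (rows=places, cols=transitions):
       t0   t1   t2   t3   t4
    A   0    0   -1    1    0
    B   1    0    0   -3    3
    C   0   -1    0    0    0
    D  -1    1    3    0   -3

Candidate y = [3, 1, 1, 1]; check y·C column-wise:
  col t0: 3·0 + 1·1 + 1·0 + 1·-1 = 0
  col t1: 3·0 + 1·0 + 1·-1 + 1·1 = 0
  col t2: 3·-1 + 1·0 + 1·0 + 1·3 = 0
  col t3: 3·1 + 1·-3 + 1·0 + 1·0 = 0
  col t4: 3·0 + 1·3 + 1·0 + 1·-3 = 0

y = (A:3, B:1, C:1, D:1)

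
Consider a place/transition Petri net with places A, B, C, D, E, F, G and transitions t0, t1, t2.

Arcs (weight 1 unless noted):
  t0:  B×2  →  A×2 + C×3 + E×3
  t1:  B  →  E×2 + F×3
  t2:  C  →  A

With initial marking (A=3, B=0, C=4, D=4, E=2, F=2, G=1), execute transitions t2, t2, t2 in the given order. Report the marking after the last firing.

(A=6, B=0, C=1, D=4, E=2, F=2, G=1)

step 1: fire t2:  (A=3, B=0, C=4, D=4, E=2, F=2, G=1) → (A=4, B=0, C=3, D=4, E=2, F=2, G=1)
step 2: fire t2:  (A=4, B=0, C=3, D=4, E=2, F=2, G=1) → (A=5, B=0, C=2, D=4, E=2, F=2, G=1)
step 3: fire t2:  (A=5, B=0, C=2, D=4, E=2, F=2, G=1) → (A=6, B=0, C=1, D=4, E=2, F=2, G=1)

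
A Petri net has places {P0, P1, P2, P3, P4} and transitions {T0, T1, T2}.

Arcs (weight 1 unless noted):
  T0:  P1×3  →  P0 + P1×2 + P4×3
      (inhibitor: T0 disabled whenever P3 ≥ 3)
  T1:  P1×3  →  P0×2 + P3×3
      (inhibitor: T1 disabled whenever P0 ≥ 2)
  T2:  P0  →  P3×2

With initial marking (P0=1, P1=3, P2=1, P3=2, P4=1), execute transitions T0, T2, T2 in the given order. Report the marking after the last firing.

(P0=0, P1=2, P2=1, P3=6, P4=4)

step 1: fire T0:  (P0=1, P1=3, P2=1, P3=2, P4=1) → (P0=2, P1=2, P2=1, P3=2, P4=4)
step 2: fire T2:  (P0=2, P1=2, P2=1, P3=2, P4=4) → (P0=1, P1=2, P2=1, P3=4, P4=4)
step 3: fire T2:  (P0=1, P1=2, P2=1, P3=4, P4=4) → (P0=0, P1=2, P2=1, P3=6, P4=4)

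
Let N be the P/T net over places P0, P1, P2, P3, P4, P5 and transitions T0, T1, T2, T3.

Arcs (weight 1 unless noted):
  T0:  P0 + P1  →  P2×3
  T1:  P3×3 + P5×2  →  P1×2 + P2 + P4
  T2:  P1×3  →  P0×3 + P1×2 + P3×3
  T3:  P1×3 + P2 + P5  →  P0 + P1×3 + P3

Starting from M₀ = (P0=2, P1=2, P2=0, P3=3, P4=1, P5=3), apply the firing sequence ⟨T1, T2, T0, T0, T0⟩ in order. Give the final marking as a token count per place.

step 1: fire T1:  (P0=2, P1=2, P2=0, P3=3, P4=1, P5=3) → (P0=2, P1=4, P2=1, P3=0, P4=2, P5=1)
step 2: fire T2:  (P0=2, P1=4, P2=1, P3=0, P4=2, P5=1) → (P0=5, P1=3, P2=1, P3=3, P4=2, P5=1)
step 3: fire T0:  (P0=5, P1=3, P2=1, P3=3, P4=2, P5=1) → (P0=4, P1=2, P2=4, P3=3, P4=2, P5=1)
step 4: fire T0:  (P0=4, P1=2, P2=4, P3=3, P4=2, P5=1) → (P0=3, P1=1, P2=7, P3=3, P4=2, P5=1)
step 5: fire T0:  (P0=3, P1=1, P2=7, P3=3, P4=2, P5=1) → (P0=2, P1=0, P2=10, P3=3, P4=2, P5=1)

(P0=2, P1=0, P2=10, P3=3, P4=2, P5=1)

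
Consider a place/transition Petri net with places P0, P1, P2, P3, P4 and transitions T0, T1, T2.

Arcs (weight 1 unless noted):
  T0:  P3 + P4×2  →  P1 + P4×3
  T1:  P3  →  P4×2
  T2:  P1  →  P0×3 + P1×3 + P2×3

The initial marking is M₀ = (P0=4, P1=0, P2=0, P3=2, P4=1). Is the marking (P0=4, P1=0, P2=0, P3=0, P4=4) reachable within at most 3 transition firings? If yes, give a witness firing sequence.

depth 0: 1 marking
depth 1: 2 markings reached so far
depth 2: 4 markings reached so far
depth 3: 5 markings reached so far
target is not among the 5 markings reachable within 3 steps

NO — not reachable within 3 firings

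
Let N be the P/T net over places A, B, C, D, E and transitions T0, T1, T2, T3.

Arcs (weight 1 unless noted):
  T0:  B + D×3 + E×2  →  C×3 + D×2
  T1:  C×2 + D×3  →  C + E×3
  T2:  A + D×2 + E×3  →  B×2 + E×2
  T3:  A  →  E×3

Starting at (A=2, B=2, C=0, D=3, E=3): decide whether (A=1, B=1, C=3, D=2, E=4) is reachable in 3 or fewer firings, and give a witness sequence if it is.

step 1: fire T0:  (A=2, B=2, C=0, D=3, E=3) → (A=2, B=1, C=3, D=2, E=1)
step 2: fire T3:  (A=2, B=1, C=3, D=2, E=1) → (A=1, B=1, C=3, D=2, E=4)

YES — reachable via ⟨T0, T3⟩ (2 firings)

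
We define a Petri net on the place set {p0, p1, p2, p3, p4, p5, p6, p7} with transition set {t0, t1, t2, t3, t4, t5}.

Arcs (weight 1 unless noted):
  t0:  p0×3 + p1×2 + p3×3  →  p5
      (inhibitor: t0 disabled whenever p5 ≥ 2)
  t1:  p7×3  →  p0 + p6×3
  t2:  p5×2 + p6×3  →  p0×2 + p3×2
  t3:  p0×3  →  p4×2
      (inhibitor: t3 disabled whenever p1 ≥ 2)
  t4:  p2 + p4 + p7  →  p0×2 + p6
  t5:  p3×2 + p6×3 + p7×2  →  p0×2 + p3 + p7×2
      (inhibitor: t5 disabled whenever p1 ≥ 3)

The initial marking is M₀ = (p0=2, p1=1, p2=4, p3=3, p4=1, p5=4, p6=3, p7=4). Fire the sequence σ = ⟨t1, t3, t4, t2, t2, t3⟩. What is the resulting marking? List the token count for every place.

(p0=3, p1=1, p2=3, p3=7, p4=4, p5=0, p6=1, p7=0)

step 1: fire t1:  (p0=2, p1=1, p2=4, p3=3, p4=1, p5=4, p6=3, p7=4) → (p0=3, p1=1, p2=4, p3=3, p4=1, p5=4, p6=6, p7=1)
step 2: fire t3:  (p0=3, p1=1, p2=4, p3=3, p4=1, p5=4, p6=6, p7=1) → (p0=0, p1=1, p2=4, p3=3, p4=3, p5=4, p6=6, p7=1)
step 3: fire t4:  (p0=0, p1=1, p2=4, p3=3, p4=3, p5=4, p6=6, p7=1) → (p0=2, p1=1, p2=3, p3=3, p4=2, p5=4, p6=7, p7=0)
step 4: fire t2:  (p0=2, p1=1, p2=3, p3=3, p4=2, p5=4, p6=7, p7=0) → (p0=4, p1=1, p2=3, p3=5, p4=2, p5=2, p6=4, p7=0)
step 5: fire t2:  (p0=4, p1=1, p2=3, p3=5, p4=2, p5=2, p6=4, p7=0) → (p0=6, p1=1, p2=3, p3=7, p4=2, p5=0, p6=1, p7=0)
step 6: fire t3:  (p0=6, p1=1, p2=3, p3=7, p4=2, p5=0, p6=1, p7=0) → (p0=3, p1=1, p2=3, p3=7, p4=4, p5=0, p6=1, p7=0)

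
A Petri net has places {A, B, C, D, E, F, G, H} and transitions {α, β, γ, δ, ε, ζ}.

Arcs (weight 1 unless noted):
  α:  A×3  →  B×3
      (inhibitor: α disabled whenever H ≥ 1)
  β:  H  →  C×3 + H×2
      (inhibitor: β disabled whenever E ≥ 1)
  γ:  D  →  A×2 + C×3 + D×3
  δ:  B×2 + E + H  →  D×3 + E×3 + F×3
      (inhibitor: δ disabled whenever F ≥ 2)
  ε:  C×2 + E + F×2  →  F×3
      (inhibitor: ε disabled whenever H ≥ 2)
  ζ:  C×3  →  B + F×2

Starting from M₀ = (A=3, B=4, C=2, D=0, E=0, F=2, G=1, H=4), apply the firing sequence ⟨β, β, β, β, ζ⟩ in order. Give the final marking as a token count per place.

(A=3, B=5, C=11, D=0, E=0, F=4, G=1, H=8)

step 1: fire β:  (A=3, B=4, C=2, D=0, E=0, F=2, G=1, H=4) → (A=3, B=4, C=5, D=0, E=0, F=2, G=1, H=5)
step 2: fire β:  (A=3, B=4, C=5, D=0, E=0, F=2, G=1, H=5) → (A=3, B=4, C=8, D=0, E=0, F=2, G=1, H=6)
step 3: fire β:  (A=3, B=4, C=8, D=0, E=0, F=2, G=1, H=6) → (A=3, B=4, C=11, D=0, E=0, F=2, G=1, H=7)
step 4: fire β:  (A=3, B=4, C=11, D=0, E=0, F=2, G=1, H=7) → (A=3, B=4, C=14, D=0, E=0, F=2, G=1, H=8)
step 5: fire ζ:  (A=3, B=4, C=14, D=0, E=0, F=2, G=1, H=8) → (A=3, B=5, C=11, D=0, E=0, F=4, G=1, H=8)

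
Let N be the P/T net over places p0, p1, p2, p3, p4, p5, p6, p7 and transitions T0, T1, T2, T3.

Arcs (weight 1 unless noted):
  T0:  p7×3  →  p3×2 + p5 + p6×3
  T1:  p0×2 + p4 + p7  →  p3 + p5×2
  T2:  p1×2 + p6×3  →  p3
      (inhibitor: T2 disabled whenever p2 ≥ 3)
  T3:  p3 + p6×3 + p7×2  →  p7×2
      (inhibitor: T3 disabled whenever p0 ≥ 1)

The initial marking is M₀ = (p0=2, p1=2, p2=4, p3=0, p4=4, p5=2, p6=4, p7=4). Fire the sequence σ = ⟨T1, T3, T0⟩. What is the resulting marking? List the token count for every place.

(p0=0, p1=2, p2=4, p3=2, p4=3, p5=5, p6=4, p7=0)

step 1: fire T1:  (p0=2, p1=2, p2=4, p3=0, p4=4, p5=2, p6=4, p7=4) → (p0=0, p1=2, p2=4, p3=1, p4=3, p5=4, p6=4, p7=3)
step 2: fire T3:  (p0=0, p1=2, p2=4, p3=1, p4=3, p5=4, p6=4, p7=3) → (p0=0, p1=2, p2=4, p3=0, p4=3, p5=4, p6=1, p7=3)
step 3: fire T0:  (p0=0, p1=2, p2=4, p3=0, p4=3, p5=4, p6=1, p7=3) → (p0=0, p1=2, p2=4, p3=2, p4=3, p5=5, p6=4, p7=0)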